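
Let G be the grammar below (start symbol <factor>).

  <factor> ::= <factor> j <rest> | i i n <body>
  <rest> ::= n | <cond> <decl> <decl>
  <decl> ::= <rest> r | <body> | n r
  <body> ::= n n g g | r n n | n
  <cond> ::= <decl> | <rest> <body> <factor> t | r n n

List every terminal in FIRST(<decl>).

From <decl> ::= <rest> r: add FIRST(<rest>) = { n, r }.
From <decl> ::= <body>: add FIRST(<body>) = { n, r }.
<decl> ::= n r contributes {n}.
Union: FIRST(<decl>) = { n, r }.

{ n, r }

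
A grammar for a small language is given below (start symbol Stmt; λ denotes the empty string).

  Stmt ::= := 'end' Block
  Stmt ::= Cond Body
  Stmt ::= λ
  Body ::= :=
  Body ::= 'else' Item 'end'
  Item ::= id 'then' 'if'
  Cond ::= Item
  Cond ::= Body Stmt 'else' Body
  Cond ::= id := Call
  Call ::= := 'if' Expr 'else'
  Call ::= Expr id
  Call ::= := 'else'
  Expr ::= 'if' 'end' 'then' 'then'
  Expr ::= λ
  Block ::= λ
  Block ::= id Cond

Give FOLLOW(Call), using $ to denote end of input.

In Cond ::= id := Call: Call is at the end, add FOLLOW(Cond) = { $, 'else', := }.
Union: FOLLOW(Call) = { $, 'else', := }.

{ $, 'else', := }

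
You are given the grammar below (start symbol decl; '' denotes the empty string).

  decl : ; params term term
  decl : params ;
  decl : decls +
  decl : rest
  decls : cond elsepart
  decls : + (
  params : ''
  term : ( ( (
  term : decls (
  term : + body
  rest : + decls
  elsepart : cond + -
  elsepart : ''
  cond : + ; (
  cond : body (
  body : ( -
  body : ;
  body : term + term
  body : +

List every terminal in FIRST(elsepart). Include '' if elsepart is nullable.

From elsepart : cond + -: add FIRST(cond) = { (, +, ; }.
elsepart : '' contributes ''.
Union: FIRST(elsepart) = { (, +, ;, '' }.

{ (, +, ;, '' }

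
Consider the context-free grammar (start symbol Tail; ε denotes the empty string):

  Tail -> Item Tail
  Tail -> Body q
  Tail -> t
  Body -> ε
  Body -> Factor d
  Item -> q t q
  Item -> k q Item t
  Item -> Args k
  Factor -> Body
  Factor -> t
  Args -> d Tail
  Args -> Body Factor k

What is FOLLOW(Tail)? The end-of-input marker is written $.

Tail is the start symbol, so $ ∈ FOLLOW(Tail).
In Tail -> Item Tail: Tail is at the end, add FOLLOW(Tail) = { $, k }.
In Args -> d Tail: Tail is at the end, add FOLLOW(Args) = { k }.
Union: FOLLOW(Tail) = { $, k }.

{ $, k }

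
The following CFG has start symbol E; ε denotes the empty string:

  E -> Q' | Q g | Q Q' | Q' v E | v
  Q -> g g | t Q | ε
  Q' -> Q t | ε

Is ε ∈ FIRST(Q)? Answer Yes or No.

Yes

Q has an ε-production, so Q ⇒ ε.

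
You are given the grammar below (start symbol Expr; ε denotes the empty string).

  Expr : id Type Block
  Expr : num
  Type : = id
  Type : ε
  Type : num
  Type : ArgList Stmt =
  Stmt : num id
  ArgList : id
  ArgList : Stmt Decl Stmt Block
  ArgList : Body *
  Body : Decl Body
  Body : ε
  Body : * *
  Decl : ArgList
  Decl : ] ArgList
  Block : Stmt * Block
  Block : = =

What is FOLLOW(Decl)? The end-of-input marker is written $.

{ *, ], id, num }

In ArgList : Stmt Decl Stmt Block: add FIRST(Stmt Block) = { num }.
In Body : Decl Body: add FIRST(Body)\{ε} = { *, ], id, num }.
  Since Body is nullable, also add FOLLOW(Body) = { * }.
Union: FOLLOW(Decl) = { *, ], id, num }.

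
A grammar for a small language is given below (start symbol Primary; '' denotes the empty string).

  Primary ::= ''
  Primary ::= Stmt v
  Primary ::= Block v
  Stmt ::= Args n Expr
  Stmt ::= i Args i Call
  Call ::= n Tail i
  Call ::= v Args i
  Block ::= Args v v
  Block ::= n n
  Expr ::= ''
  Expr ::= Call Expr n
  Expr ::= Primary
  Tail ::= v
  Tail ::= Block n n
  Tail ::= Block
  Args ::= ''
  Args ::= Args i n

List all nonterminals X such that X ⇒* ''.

Directly nullable (have an ''-production): Primary, Expr, Args.
No other nonterminal has a production whose RHS symbols are all nullable.

{ Args, Expr, Primary }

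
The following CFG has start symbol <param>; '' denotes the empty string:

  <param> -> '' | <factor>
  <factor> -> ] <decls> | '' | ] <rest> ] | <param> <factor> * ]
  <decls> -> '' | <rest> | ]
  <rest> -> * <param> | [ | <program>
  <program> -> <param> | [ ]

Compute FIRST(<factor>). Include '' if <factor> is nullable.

{ *, ], '' }

<factor> -> ] <decls> contributes {]}.
<factor> -> '' contributes ''.
<factor> -> ] <rest> ] contributes {]}.
From <factor> -> <param> <factor> * ]: <param>, <factor> nullable, take FIRST(<param>) ∪ FIRST(<factor>) ∪ {*} = { *, ] }.
Union: FIRST(<factor>) = { *, ], '' }.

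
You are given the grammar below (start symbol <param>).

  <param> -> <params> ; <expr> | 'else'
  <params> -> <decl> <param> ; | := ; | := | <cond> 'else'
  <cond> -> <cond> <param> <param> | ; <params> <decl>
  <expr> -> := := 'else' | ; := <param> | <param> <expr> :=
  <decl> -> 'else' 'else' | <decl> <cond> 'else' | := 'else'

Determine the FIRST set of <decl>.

<decl> -> 'else' 'else' contributes {'else'}.
From <decl> -> <decl> <cond> 'else': add FIRST(<decl>) = { 'else', := }.
<decl> -> := 'else' contributes {:=}.
Union: FIRST(<decl>) = { 'else', := }.

{ 'else', := }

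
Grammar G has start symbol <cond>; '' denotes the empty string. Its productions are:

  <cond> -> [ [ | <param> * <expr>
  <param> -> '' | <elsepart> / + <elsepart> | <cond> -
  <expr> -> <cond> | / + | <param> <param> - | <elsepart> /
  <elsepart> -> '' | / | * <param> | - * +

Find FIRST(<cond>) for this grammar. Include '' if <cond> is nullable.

{ *, -, /, [ }

<cond> -> [ [ contributes {[}.
From <cond> -> <param> * <expr>: <param> nullable, take FIRST(<param>) ∪ {*} = { *, -, /, [ }.
Union: FIRST(<cond>) = { *, -, /, [ }.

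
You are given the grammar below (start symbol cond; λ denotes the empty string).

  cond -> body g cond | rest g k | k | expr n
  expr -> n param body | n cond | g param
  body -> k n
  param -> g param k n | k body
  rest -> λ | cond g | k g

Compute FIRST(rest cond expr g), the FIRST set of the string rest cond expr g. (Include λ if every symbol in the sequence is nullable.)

Add FIRST(rest)\{λ} = { g, k, n }; rest is nullable, continue.
Add FIRST(cond) = { g, k, n }; cond is not nullable, stop.

{ g, k, n }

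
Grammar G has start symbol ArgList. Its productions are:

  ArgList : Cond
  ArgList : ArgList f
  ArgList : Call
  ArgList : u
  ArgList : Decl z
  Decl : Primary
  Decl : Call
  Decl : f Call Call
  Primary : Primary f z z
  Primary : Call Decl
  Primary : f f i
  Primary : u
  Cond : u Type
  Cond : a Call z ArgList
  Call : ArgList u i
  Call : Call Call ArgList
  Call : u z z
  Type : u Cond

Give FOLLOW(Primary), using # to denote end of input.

In Decl : Primary: Primary is at the end, add FOLLOW(Decl) = { f, z }.
In Primary : Primary f z z: add FIRST(f z z) = { f }.
Union: FOLLOW(Primary) = { f, z }.

{ f, z }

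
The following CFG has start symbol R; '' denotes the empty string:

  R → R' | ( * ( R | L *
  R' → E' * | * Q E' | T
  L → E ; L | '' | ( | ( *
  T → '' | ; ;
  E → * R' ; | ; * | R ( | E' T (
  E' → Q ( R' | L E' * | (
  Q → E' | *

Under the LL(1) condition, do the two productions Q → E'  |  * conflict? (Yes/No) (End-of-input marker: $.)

FIRST(E') = { (, *, ; } and FIRST(*) = { * }.
Both contain *, so the two alternatives are not disjoint — LL(1) conflict.

Yes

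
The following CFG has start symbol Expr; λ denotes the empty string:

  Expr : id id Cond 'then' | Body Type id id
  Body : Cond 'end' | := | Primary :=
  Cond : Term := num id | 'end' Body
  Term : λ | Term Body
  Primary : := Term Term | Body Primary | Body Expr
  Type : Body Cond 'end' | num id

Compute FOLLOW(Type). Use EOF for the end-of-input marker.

{ id }

In Expr : Body Type id id: add FIRST(id id) = { id }.
Union: FOLLOW(Type) = { id }.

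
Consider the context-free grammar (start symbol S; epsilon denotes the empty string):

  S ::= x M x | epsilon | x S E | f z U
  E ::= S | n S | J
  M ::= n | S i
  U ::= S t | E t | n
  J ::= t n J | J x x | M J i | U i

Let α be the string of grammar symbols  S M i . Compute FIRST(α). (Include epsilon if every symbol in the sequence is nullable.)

Add FIRST(S)\{epsilon} = { f, x }; S is nullable, continue.
Add FIRST(M) = { f, i, n, x }; M is not nullable, stop.

{ f, i, n, x }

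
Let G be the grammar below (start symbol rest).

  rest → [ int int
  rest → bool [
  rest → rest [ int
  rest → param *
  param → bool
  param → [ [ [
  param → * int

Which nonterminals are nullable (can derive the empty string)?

No nonterminal has an empty production or an RHS whose symbols are all nullable.

{ } (none)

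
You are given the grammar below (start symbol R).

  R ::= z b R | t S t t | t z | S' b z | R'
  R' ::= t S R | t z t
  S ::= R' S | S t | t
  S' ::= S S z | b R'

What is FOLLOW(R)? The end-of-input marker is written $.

R is the start symbol, so $ ∈ FOLLOW(R).
In R ::= z b R: R is at the end, add FOLLOW(R) = { $, b, t }.
In R' ::= t S R: R is at the end, add FOLLOW(R') = { $, b, t }.
Union: FOLLOW(R) = { $, b, t }.

{ $, b, t }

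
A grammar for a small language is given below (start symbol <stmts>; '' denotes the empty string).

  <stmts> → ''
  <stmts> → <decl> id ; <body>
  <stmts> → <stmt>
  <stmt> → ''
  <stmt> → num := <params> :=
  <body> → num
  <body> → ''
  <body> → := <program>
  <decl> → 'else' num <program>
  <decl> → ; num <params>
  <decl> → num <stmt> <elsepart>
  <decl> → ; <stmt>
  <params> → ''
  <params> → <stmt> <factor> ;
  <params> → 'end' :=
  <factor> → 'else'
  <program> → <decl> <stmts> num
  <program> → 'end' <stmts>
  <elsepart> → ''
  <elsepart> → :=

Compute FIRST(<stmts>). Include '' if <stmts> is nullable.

{ 'else', ;, num, '' }

<stmts> → '' contributes ''.
From <stmts> → <decl> id ; <body>: add FIRST(<decl>) = { 'else', ;, num }.
From <stmts> → <stmt>: add FIRST(<stmt>) = { num, '' } (including '' since <stmt> is nullable).
Union: FIRST(<stmts>) = { 'else', ;, num, '' }.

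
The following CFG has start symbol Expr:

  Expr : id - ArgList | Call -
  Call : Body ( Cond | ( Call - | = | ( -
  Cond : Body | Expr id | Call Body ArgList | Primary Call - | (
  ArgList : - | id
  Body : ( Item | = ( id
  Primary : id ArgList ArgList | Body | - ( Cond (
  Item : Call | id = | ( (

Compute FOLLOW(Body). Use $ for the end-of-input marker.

{ (, -, =, id }

In Call : Body ( Cond: add FIRST(( Cond) = { ( }.
In Cond : Body: Body is at the end, add FOLLOW(Cond) = { (, -, =, id }.
In Cond : Call Body ArgList: add FIRST(ArgList) = { -, id }.
In Primary : Body: Body is at the end, add FOLLOW(Primary) = { (, = }.
Union: FOLLOW(Body) = { (, -, =, id }.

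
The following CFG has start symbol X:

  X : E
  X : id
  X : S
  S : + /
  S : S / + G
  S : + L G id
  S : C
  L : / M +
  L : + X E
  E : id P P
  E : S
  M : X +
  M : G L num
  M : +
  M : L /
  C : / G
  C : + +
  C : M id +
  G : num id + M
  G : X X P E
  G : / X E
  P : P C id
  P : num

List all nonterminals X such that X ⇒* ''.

No nonterminal has an empty production or an RHS whose symbols are all nullable.

{ } (none)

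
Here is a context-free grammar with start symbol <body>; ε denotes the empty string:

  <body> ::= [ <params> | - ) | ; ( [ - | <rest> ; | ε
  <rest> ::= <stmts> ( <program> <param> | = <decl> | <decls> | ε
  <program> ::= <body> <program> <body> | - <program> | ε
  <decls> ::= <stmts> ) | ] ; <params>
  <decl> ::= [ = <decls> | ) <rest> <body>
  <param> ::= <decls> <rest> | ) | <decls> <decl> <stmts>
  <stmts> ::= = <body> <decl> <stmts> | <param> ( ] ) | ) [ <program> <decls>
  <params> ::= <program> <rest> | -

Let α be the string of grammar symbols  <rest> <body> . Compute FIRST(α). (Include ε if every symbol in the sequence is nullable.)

{ ), -, ;, =, [, ], ε }

Add FIRST(<rest>)\{ε} = { ), =, ] }; <rest> is nullable, continue.
Add FIRST(<body>)\{ε} = { ), -, ;, =, [, ] }; <body> is nullable, continue.
Every symbol is nullable, so include ε.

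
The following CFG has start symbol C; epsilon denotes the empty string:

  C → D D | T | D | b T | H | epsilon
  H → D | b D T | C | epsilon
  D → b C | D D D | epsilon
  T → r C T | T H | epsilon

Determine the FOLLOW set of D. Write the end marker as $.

In C → D D: add FIRST(D)\{epsilon} = { b }.
  Since D is nullable, also add FOLLOW(C) = { $, b, r }.
In C → D D: D is at the end, add FOLLOW(C) = { $, b, r }.
In C → D: D is at the end, add FOLLOW(C) = { $, b, r }.
In H → D: D is at the end, add FOLLOW(H) = { $, b, r }.
In H → b D T: add FIRST(T)\{epsilon} = { b, r }.
  Since T is nullable, also add FOLLOW(H) = { $, b, r }.
In D → D D D: add FIRST(D D)\{epsilon} = { b }.
  Since D D is nullable, also add FOLLOW(D) = { $, b, r }.
In D → D D D: add FIRST(D)\{epsilon} = { b }.
  Since D is nullable, also add FOLLOW(D) = { $, b, r }.
In D → D D D: D is at the end, add FOLLOW(D) = { $, b, r }.
Union: FOLLOW(D) = { $, b, r }.

{ $, b, r }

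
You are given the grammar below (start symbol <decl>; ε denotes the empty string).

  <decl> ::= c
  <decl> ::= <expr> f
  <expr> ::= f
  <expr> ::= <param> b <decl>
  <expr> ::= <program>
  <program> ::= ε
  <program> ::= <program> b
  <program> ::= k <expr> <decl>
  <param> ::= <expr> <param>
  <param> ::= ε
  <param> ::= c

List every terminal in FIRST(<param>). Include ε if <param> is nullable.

{ b, c, f, k, ε }

From <param> ::= <expr> <param>: <expr>, <param> nullable, take FIRST(<expr>) ∪ FIRST(<param>) = { b, c, f, k }; also ε since the whole RHS is nullable.
<param> ::= ε contributes ε.
<param> ::= c contributes {c}.
Union: FIRST(<param>) = { b, c, f, k, ε }.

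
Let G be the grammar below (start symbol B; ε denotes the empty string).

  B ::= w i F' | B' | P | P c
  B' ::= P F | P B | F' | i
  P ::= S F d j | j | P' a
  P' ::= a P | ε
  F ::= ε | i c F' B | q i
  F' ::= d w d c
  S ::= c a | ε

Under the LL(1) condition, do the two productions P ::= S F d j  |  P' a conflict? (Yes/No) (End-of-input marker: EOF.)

No

FIRST(S F d j) = { c, d, i, q } and FIRST(P' a) = { a }.
The FIRST sets are disjoint and neither alternative is nullable — no conflict.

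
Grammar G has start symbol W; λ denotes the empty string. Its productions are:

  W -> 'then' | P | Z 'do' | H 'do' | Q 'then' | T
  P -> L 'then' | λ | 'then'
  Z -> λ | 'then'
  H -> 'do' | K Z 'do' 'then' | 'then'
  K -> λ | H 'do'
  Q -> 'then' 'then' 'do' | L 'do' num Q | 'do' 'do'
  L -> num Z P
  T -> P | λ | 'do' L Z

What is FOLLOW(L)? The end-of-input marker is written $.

{ $, 'do', 'then' }

In P -> L 'then': add FIRST('then') = { 'then' }.
In Q -> L 'do' num Q: add FIRST('do' num Q) = { 'do' }.
In T -> 'do' L Z: add FIRST(Z)\{λ} = { 'then' }.
  Since Z is nullable, also add FOLLOW(T) = { $ }.
Union: FOLLOW(L) = { $, 'do', 'then' }.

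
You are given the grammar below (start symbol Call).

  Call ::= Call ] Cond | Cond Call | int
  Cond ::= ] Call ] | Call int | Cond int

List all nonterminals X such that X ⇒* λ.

No nonterminal has an empty production or an RHS whose symbols are all nullable.

{ } (none)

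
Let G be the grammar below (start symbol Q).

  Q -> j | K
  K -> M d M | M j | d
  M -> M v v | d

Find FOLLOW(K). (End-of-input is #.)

{ # }

In Q -> K: K is at the end, add FOLLOW(Q) = { # }.
Union: FOLLOW(K) = { # }.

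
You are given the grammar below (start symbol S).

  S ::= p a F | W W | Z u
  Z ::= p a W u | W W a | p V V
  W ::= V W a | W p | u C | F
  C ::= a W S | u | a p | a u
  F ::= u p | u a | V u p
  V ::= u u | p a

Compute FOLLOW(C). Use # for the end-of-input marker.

{ #, a, p, u }

In W ::= u C: C is at the end, add FOLLOW(W) = { #, a, p, u }.
Union: FOLLOW(C) = { #, a, p, u }.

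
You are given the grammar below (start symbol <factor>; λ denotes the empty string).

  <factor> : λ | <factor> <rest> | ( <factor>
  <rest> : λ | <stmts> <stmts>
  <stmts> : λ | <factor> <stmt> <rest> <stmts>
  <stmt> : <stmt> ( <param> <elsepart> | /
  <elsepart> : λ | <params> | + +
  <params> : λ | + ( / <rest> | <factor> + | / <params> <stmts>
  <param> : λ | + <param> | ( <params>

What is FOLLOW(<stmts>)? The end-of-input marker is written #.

In <rest> : <stmts> <stmts>: add FIRST(<stmts>)\{λ} = { (, / }.
  Since <stmts> is nullable, also add FOLLOW(<rest>) = { #, (, +, / }.
In <rest> : <stmts> <stmts>: <stmts> is at the end, add FOLLOW(<rest>) = { #, (, +, / }.
In <stmts> : <factor> <stmt> <rest> <stmts>: <stmts> is at the end, add FOLLOW(<stmts>) = { #, (, +, / }.
In <params> : / <params> <stmts>: <stmts> is at the end, add FOLLOW(<params>) = { #, (, +, / }.
Union: FOLLOW(<stmts>) = { #, (, +, / }.

{ #, (, +, / }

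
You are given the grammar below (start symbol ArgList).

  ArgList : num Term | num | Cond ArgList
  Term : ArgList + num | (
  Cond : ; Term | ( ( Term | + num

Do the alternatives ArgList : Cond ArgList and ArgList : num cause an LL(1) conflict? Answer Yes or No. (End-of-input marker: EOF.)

No

FIRST(Cond ArgList) = { (, +, ; } and FIRST(num) = { num }.
The FIRST sets are disjoint and neither alternative is nullable — no conflict.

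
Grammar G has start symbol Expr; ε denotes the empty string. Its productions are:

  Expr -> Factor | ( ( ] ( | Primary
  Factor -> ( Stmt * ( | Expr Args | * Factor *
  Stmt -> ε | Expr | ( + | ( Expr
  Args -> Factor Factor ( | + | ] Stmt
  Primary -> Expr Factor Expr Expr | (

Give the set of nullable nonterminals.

{ Stmt }

Directly nullable (have an ε-production): Stmt.
No other nonterminal has a production whose RHS symbols are all nullable.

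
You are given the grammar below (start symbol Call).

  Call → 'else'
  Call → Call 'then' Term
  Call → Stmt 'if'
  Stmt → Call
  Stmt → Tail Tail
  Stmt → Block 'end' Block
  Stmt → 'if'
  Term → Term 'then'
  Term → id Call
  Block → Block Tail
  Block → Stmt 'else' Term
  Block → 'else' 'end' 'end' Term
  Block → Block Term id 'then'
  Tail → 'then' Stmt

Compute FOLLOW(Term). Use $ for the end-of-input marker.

{ $, 'else', 'end', 'if', 'then', id }

In Call → Call 'then' Term: Term is at the end, add FOLLOW(Call) = { $, 'else', 'end', 'if', 'then', id }.
In Term → Term 'then': add FIRST('then') = { 'then' }.
In Block → Stmt 'else' Term: Term is at the end, add FOLLOW(Block) = { 'else', 'end', 'if', 'then', id }.
In Block → 'else' 'end' 'end' Term: Term is at the end, add FOLLOW(Block) = { 'else', 'end', 'if', 'then', id }.
In Block → Block Term id 'then': add FIRST(id 'then') = { id }.
Union: FOLLOW(Term) = { $, 'else', 'end', 'if', 'then', id }.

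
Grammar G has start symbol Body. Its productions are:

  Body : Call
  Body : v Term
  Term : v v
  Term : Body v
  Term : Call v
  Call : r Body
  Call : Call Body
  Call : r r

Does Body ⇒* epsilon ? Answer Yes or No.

No

No nonterminal in this grammar is nullable.
No production of Body has an RHS whose symbols are all nullable, so Body is not nullable.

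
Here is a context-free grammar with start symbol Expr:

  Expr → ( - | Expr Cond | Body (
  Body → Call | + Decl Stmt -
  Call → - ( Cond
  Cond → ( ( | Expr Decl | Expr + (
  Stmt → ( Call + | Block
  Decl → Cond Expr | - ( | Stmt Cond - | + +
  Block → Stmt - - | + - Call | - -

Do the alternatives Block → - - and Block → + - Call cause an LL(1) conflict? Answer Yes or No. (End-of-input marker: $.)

FIRST(- -) = { - } and FIRST(+ - Call) = { + }.
The FIRST sets are disjoint and neither alternative is nullable — no conflict.

No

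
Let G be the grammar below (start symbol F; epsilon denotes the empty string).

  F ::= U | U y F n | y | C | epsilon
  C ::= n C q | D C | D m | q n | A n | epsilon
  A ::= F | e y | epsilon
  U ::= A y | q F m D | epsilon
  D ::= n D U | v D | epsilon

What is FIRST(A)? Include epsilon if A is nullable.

{ e, m, n, q, v, y, epsilon }

From A ::= F: add FIRST(F) = { e, m, n, q, v, y, epsilon } (including epsilon since F is nullable).
A ::= e y contributes {e}.
A ::= epsilon contributes epsilon.
Union: FIRST(A) = { e, m, n, q, v, y, epsilon }.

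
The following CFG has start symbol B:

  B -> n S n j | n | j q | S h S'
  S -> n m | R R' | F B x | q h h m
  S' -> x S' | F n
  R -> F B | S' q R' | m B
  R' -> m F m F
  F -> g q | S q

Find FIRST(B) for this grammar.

B -> n S n j contributes {n}.
B -> n contributes {n}.
B -> j q contributes {j}.
From B -> S h S': add FIRST(S) = { g, m, n, q, x }.
Union: FIRST(B) = { g, j, m, n, q, x }.

{ g, j, m, n, q, x }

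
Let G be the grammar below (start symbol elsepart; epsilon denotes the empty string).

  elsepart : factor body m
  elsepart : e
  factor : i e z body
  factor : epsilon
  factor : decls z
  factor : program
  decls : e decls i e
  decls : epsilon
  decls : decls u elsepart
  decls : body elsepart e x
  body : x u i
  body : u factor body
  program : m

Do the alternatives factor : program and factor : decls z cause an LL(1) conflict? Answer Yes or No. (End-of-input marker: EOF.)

FIRST(program) = { m } and FIRST(decls z) = { e, u, x, z }.
The FIRST sets are disjoint and neither alternative is nullable — no conflict.

No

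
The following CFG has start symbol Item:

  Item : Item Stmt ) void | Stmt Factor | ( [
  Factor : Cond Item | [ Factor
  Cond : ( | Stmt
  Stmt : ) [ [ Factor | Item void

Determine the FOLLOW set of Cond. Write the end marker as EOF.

{ (, ) }

In Factor : Cond Item: add FIRST(Item) = { (, ) }.
Union: FOLLOW(Cond) = { (, ) }.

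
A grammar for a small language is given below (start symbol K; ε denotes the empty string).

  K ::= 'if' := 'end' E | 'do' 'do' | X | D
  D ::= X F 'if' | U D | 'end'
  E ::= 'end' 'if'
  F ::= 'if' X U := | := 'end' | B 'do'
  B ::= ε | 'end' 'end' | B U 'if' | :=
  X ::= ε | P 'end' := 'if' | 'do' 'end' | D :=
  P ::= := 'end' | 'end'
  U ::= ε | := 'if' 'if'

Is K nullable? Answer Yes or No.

Yes

K ::= X and each of X is nullable, so K ⇒* ε.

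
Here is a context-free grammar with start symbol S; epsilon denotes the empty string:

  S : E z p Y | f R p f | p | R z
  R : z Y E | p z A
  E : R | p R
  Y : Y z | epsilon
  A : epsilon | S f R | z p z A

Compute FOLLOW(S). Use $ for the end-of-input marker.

S is the start symbol, so $ ∈ FOLLOW(S).
In A : S f R: add FIRST(f R) = { f }.
Union: FOLLOW(S) = { $, f }.

{ $, f }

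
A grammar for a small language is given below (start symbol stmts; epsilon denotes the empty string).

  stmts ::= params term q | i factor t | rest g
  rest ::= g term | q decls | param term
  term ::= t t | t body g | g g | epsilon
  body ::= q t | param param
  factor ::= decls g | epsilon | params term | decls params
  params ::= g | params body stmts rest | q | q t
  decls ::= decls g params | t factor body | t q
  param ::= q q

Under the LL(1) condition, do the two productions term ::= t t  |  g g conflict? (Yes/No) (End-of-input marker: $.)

FIRST(t t) = { t } and FIRST(g g) = { g }.
The FIRST sets are disjoint and neither alternative is nullable — no conflict.

No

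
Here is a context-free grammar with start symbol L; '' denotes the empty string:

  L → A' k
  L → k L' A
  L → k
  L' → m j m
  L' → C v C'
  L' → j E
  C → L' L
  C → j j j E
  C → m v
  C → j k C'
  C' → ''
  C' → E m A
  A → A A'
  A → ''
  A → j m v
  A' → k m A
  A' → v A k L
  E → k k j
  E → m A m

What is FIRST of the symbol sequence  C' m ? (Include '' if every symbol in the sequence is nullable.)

{ k, m }

Add FIRST(C')\{''} = { k, m }; C' is nullable, continue.
m is a terminal; add {m} and stop.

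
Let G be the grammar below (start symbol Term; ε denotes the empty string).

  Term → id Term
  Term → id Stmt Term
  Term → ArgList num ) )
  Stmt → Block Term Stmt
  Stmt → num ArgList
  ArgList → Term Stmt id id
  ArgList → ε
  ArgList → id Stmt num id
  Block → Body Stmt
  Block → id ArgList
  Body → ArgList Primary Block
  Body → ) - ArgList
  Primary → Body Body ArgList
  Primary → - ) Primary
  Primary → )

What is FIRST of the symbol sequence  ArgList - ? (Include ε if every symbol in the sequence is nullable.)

{ -, id, num }

Add FIRST(ArgList)\{ε} = { id, num }; ArgList is nullable, continue.
- is a terminal; add {-} and stop.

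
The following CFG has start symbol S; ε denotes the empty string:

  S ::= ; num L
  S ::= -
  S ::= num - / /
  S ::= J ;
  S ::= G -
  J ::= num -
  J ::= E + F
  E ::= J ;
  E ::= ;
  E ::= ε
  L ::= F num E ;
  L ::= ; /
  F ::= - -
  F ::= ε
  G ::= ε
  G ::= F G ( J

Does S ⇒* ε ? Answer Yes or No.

Nullable nonterminals: E, F, G.
No production of S has an RHS whose symbols are all nullable, so S is not nullable.

No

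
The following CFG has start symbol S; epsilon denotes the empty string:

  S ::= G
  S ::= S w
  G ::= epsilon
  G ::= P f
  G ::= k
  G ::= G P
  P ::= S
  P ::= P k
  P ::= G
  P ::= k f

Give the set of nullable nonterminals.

Directly nullable (have an epsilon-production): G.
S ::= G with every symbol nullable, so S is nullable.
P ::= S with every symbol nullable, so P is nullable.

{ G, P, S }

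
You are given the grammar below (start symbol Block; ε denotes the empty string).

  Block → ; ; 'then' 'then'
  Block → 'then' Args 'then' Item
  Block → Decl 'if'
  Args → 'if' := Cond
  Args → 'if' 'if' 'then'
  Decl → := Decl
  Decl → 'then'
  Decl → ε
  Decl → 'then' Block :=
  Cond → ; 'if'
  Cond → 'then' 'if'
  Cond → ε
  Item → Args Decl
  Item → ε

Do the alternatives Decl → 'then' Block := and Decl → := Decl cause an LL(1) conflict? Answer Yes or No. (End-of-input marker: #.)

No

FIRST('then' Block :=) = { 'then' } and FIRST(:= Decl) = { := }.
The FIRST sets are disjoint and neither alternative is nullable — no conflict.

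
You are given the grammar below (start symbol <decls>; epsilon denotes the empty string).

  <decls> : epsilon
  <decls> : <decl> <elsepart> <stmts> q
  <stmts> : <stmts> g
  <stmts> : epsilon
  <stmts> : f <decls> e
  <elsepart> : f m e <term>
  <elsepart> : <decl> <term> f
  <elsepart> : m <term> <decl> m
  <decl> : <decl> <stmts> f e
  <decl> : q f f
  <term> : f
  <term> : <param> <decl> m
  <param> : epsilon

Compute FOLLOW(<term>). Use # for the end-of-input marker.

{ f, g, q }

In <elsepart> : f m e <term>: <term> is at the end, add FOLLOW(<elsepart>) = { f, g, q }.
In <elsepart> : <decl> <term> f: add FIRST(f) = { f }.
In <elsepart> : m <term> <decl> m: add FIRST(<decl> m) = { q }.
Union: FOLLOW(<term>) = { f, g, q }.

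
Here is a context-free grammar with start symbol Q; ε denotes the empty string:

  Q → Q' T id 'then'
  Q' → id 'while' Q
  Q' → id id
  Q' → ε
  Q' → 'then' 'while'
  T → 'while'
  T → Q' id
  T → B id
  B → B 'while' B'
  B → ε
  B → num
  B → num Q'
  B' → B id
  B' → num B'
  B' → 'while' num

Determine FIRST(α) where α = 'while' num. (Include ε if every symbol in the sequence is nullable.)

{ 'while' }

'while' is a terminal; add {'while'} and stop.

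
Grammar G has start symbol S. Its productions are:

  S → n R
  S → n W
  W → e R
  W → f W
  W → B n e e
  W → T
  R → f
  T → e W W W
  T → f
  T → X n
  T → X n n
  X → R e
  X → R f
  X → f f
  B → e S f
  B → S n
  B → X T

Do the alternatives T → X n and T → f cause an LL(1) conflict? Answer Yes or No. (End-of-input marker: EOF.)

Yes

FIRST(X n) = { f } and FIRST(f) = { f }.
Both contain f, so the two alternatives are not disjoint — LL(1) conflict.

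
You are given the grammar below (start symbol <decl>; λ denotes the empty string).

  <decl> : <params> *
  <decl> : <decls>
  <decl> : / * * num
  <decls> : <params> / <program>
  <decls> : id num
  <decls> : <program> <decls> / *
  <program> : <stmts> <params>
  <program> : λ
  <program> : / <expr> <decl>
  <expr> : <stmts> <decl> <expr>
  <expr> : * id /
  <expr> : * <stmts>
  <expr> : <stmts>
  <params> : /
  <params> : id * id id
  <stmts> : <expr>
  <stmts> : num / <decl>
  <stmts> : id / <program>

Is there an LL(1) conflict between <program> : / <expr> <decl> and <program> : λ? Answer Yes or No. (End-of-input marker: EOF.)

Yes

FIRST(/ <expr> <decl>) = { / } and FIRST(λ) = { λ }.
The second alternative is nullable and FOLLOW(<program>) = { EOF, *, /, id, num } shares / with FIRST of the first — conflict.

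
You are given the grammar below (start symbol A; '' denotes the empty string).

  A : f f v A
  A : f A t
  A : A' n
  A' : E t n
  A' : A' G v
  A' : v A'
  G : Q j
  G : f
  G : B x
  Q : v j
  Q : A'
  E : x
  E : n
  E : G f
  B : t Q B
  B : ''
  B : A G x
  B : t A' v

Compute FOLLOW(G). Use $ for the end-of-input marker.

In A' : A' G v: add FIRST(v) = { v }.
In E : G f: add FIRST(f) = { f }.
In B : A G x: add FIRST(x) = { x }.
Union: FOLLOW(G) = { f, v, x }.

{ f, v, x }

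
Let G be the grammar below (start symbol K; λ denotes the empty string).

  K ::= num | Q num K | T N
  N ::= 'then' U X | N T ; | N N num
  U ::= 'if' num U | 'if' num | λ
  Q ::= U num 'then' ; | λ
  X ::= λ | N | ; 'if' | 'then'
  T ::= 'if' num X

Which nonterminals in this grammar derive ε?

{ Q, U, X }

Directly nullable (have an λ-production): U, Q, X.
No other nonterminal has a production whose RHS symbols are all nullable.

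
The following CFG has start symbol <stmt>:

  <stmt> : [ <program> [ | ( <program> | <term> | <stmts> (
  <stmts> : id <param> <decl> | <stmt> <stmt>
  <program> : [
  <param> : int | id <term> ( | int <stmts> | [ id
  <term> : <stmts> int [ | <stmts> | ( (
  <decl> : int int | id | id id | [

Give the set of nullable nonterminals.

{ } (none)

No nonterminal has an empty production or an RHS whose symbols are all nullable.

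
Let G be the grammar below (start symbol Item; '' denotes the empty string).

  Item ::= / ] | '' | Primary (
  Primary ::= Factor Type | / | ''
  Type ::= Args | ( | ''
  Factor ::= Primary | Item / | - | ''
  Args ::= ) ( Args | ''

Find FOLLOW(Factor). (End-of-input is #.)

In Primary ::= Factor Type: add FIRST(Type)\{''} = { (, ) }.
  Since Type is nullable, also add FOLLOW(Primary) = { (, ) }.
Union: FOLLOW(Factor) = { (, ) }.

{ (, ) }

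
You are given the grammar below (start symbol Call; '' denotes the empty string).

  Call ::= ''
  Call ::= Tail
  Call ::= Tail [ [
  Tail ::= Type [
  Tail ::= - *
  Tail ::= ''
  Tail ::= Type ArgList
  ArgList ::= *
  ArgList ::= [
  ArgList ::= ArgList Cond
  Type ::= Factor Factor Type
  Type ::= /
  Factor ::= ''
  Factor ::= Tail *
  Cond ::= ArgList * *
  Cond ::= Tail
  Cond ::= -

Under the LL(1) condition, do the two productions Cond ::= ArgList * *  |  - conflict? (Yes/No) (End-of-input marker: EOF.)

No

FIRST(ArgList * *) = { *, [ } and FIRST(-) = { - }.
The FIRST sets are disjoint and neither alternative is nullable — no conflict.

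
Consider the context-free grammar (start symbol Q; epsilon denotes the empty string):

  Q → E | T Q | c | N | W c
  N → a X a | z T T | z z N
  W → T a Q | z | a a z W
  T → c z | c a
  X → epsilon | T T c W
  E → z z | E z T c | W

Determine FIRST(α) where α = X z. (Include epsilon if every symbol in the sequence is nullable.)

Add FIRST(X)\{epsilon} = { c }; X is nullable, continue.
z is a terminal; add {z} and stop.

{ c, z }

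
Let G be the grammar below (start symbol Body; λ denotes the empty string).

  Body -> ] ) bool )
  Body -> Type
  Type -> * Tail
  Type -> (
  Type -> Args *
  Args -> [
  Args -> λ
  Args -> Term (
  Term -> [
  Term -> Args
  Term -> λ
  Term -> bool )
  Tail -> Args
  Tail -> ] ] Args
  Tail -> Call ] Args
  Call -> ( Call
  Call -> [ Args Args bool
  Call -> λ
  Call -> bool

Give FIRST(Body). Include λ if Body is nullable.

Body -> ] ) bool ) contributes {]}.
From Body -> Type: add FIRST(Type) = { (, *, [, bool }.
Union: FIRST(Body) = { (, *, [, ], bool }.

{ (, *, [, ], bool }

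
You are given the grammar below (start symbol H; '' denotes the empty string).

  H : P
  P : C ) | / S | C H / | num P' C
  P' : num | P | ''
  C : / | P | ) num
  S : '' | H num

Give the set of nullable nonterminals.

Directly nullable (have an ''-production): P', S.
No other nonterminal has a production whose RHS symbols are all nullable.

{ P', S }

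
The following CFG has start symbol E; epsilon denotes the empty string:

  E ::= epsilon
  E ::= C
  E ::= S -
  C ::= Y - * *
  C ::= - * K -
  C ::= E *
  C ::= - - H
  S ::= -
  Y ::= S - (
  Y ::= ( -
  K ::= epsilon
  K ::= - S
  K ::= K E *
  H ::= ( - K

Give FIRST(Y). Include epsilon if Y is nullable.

From Y ::= S - (: add FIRST(S) = { - }.
Y ::= ( - contributes {(}.
Union: FIRST(Y) = { (, - }.

{ (, - }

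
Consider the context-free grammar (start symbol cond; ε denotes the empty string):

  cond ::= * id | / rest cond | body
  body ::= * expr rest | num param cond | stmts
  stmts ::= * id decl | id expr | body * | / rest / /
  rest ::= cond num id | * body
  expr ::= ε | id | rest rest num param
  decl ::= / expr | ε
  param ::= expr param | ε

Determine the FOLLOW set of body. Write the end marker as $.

In cond ::= body: body is at the end, add FOLLOW(cond) = { $, *, /, id, num }.
In stmts ::= body *: add FIRST(*) = { * }.
In rest ::= * body: body is at the end, add FOLLOW(rest) = { $, *, /, id, num }.
Union: FOLLOW(body) = { $, *, /, id, num }.

{ $, *, /, id, num }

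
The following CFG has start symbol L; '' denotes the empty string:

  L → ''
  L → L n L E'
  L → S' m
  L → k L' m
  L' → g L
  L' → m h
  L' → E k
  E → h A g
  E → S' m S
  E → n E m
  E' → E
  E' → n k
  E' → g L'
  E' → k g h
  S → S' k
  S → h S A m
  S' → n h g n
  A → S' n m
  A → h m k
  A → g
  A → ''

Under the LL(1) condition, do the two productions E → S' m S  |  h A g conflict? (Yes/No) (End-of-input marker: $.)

FIRST(S' m S) = { n } and FIRST(h A g) = { h }.
The FIRST sets are disjoint and neither alternative is nullable — no conflict.

No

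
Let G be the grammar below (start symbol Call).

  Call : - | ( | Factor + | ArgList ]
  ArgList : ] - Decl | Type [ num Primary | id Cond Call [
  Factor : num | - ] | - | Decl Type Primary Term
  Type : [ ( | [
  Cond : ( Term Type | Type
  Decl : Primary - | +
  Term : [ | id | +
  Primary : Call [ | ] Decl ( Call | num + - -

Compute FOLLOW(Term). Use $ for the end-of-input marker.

In Factor : Decl Type Primary Term: Term is at the end, add FOLLOW(Factor) = { + }.
In Cond : ( Term Type: add FIRST(Type) = { [ }.
Union: FOLLOW(Term) = { +, [ }.

{ +, [ }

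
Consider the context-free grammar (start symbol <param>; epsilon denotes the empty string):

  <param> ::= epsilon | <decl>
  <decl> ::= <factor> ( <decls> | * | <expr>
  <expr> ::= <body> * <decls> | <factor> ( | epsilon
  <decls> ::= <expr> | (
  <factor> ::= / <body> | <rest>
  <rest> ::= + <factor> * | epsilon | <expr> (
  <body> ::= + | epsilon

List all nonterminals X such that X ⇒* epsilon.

Directly nullable (have an epsilon-production): <param>, <expr>, <rest>, <body>.
<decls> ::= <expr> with every symbol nullable, so <decls> is nullable.
<factor> ::= <rest> with every symbol nullable, so <factor> is nullable.
<decl> ::= <expr> with every symbol nullable, so <decl> is nullable.

{ <body>, <decl>, <decls>, <expr>, <factor>, <param>, <rest> }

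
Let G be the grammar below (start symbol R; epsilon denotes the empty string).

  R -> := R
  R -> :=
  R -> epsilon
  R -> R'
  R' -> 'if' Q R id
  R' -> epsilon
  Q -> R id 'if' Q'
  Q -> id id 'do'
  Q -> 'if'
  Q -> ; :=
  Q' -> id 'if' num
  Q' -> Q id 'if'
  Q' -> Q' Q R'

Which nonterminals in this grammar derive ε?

{ R, R' }

Directly nullable (have an epsilon-production): R, R'.
No other nonterminal has a production whose RHS symbols are all nullable.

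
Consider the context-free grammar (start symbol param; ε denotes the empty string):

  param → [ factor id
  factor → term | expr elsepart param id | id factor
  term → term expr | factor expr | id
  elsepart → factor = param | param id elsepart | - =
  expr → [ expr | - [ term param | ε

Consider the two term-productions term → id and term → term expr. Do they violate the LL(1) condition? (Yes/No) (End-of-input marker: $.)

Yes

FIRST(id) = { id } and FIRST(term expr) = { -, [, id }.
Both contain id, so the two alternatives are not disjoint — LL(1) conflict.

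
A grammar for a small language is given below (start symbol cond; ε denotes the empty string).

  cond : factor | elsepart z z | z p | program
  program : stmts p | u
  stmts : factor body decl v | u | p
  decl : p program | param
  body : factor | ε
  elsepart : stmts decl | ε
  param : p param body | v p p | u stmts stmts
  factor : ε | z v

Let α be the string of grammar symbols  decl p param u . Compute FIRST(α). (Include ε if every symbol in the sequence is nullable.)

Add FIRST(decl) = { p, u, v }; decl is not nullable, stop.

{ p, u, v }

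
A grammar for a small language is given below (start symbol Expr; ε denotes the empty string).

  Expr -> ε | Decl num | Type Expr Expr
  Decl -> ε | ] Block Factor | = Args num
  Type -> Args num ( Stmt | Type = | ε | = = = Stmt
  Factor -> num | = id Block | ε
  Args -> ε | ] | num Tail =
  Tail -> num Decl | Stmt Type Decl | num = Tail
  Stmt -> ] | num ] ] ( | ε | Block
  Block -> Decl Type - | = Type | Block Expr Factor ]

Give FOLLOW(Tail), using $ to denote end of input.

In Args -> num Tail =: add FIRST(=) = { = }.
In Tail -> num = Tail: Tail is at the end, add FOLLOW(Tail) = { = }.
Union: FOLLOW(Tail) = { = }.

{ = }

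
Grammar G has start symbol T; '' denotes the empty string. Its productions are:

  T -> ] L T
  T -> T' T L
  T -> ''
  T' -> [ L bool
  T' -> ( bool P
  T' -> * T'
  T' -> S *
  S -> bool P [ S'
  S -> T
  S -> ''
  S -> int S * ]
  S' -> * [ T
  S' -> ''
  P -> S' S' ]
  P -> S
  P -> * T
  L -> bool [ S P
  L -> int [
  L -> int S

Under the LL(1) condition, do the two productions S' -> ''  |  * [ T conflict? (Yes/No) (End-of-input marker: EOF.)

FIRST('') = { '' } and FIRST(* [ T) = { * }.
The first alternative is nullable and FOLLOW(S') = { EOF, (, *, [, ], bool, int } shares * with FIRST of the second — conflict.

Yes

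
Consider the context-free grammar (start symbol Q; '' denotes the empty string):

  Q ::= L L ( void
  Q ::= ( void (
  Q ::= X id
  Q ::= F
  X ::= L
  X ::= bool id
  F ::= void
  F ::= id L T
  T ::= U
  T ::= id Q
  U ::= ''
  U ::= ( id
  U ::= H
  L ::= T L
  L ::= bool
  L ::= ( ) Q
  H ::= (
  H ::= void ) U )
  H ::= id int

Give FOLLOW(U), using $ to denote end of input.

{ $, (, ), bool, id, void }

In T ::= U: U is at the end, add FOLLOW(T) = { $, (, bool, id, void }.
In H ::= void ) U ): add FIRST()) = { ) }.
Union: FOLLOW(U) = { $, (, ), bool, id, void }.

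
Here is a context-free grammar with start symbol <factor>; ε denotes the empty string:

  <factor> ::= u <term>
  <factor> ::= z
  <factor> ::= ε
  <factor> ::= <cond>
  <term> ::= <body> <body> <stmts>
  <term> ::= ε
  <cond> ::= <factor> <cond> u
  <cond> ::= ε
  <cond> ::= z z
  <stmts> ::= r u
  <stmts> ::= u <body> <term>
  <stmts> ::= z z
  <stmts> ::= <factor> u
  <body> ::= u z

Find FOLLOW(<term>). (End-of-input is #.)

In <factor> ::= u <term>: <term> is at the end, add FOLLOW(<factor>) = { #, u, z }.
In <stmts> ::= u <body> <term>: <term> is at the end, add FOLLOW(<stmts>) = { #, u, z }.
Union: FOLLOW(<term>) = { #, u, z }.

{ #, u, z }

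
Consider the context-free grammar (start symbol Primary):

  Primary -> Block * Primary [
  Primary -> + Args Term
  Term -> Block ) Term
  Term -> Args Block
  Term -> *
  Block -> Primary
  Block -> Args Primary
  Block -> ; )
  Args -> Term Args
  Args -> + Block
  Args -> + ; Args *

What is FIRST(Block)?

{ *, +, ; }

From Block -> Primary: add FIRST(Primary) = { *, +, ; }.
From Block -> Args Primary: add FIRST(Args) = { *, +, ; }.
Block -> ; ) contributes {;}.
Union: FIRST(Block) = { *, +, ; }.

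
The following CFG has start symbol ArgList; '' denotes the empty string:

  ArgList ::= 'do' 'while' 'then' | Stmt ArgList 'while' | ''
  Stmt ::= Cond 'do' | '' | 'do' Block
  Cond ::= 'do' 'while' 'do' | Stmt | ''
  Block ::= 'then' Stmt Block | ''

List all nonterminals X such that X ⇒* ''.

Directly nullable (have an ''-production): ArgList, Stmt, Cond, Block.

{ ArgList, Block, Cond, Stmt }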